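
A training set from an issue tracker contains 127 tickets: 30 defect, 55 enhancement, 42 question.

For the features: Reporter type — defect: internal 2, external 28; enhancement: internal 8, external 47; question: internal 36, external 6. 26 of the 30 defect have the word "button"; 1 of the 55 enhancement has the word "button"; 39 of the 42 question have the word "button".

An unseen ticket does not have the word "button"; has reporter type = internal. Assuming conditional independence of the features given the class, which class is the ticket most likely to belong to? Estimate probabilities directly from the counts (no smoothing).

enhancement

defect: (30/127) × (2/30) × (4/30) ≈ 0.00209974
enhancement: (55/127) × (8/55) × (54/55) ≈ 0.0618468
question: (42/127) × (36/42) × (3/42) ≈ 0.0202475
Highest score → enhancement.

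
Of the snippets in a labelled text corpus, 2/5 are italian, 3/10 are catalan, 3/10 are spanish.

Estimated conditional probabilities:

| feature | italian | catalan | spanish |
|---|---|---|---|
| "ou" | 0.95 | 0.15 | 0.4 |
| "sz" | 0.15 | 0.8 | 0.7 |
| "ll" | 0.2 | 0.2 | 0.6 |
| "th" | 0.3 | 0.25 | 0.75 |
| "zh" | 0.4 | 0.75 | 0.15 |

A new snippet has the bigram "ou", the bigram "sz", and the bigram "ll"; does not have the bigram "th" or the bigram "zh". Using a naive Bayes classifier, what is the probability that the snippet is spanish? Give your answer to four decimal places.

italian: 0.4 × 0.95 × 0.15 × 0.2 × (1−0.3) × (1−0.4) = 0.004788
catalan: 0.3 × 0.15 × 0.8 × 0.2 × (1−0.25) × (1−0.75) = 0.00135
spanish: 0.3 × 0.4 × 0.7 × 0.6 × (1−0.75) × (1−0.15) = 0.01071
P(spanish | x) = 0.01071 / 0.016848 ≈ 0.6357

0.6357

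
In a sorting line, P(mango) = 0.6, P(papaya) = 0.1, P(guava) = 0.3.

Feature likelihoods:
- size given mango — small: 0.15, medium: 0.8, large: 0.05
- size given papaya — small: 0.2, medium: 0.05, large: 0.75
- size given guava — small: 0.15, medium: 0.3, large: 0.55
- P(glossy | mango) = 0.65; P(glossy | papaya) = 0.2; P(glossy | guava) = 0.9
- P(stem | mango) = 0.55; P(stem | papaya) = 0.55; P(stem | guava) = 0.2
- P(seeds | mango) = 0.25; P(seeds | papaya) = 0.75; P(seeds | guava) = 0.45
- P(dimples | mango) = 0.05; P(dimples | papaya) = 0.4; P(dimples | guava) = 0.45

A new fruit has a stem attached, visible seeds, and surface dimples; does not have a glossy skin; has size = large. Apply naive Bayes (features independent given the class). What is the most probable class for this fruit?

papaya

mango: 0.6 × 0.05 × (1−0.65) × 0.55 × 0.25 × 0.05 = 0.0000721875
papaya: 0.1 × 0.75 × (1−0.2) × 0.55 × 0.75 × 0.4 = 0.0099
guava: 0.3 × 0.55 × (1−0.9) × 0.2 × 0.45 × 0.45 = 0.00066825
Highest score → papaya.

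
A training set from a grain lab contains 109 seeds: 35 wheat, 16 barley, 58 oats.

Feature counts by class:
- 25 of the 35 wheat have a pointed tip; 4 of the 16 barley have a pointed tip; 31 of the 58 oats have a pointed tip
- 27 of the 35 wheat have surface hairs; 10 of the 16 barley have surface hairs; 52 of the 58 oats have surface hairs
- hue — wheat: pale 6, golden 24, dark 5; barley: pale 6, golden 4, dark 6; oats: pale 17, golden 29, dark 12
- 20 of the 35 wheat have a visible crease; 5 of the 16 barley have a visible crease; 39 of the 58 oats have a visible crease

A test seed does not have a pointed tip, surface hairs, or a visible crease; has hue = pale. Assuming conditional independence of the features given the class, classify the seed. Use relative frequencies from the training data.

barley

wheat: (35/109) × (10/35) × (8/35) × (6/35) × (15/35) ≈ 0.00154064
barley: (16/109) × (12/16) × (6/16) × (6/16) × (11/16) ≈ 0.0106436
oats: (58/109) × (27/58) × (6/58) × (17/58) × (19/58) ≈ 0.00246041
Highest score → barley.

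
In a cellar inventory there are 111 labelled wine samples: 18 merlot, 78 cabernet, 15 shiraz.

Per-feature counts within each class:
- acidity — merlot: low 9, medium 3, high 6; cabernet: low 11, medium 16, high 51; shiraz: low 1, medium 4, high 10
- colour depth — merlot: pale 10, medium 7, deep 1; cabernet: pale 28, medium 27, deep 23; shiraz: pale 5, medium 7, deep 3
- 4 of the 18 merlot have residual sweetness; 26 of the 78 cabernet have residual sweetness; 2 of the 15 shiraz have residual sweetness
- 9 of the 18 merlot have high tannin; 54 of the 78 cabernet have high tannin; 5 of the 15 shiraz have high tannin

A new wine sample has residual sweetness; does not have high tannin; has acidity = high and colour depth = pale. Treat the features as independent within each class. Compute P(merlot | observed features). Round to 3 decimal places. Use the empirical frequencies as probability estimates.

merlot: (18/111) × (6/18) × (10/18) × (4/18) × (9/18) ≈ 0.00333667
cabernet: (78/111) × (51/78) × (28/78) × (26/78) × (24/78) ≈ 0.0169163
shiraz: (15/111) × (10/15) × (5/15) × (2/15) × (10/15) ≈ 0.00266934
P(merlot | x) = 0.00333667 / 0.02292231 ≈ 0.146

0.146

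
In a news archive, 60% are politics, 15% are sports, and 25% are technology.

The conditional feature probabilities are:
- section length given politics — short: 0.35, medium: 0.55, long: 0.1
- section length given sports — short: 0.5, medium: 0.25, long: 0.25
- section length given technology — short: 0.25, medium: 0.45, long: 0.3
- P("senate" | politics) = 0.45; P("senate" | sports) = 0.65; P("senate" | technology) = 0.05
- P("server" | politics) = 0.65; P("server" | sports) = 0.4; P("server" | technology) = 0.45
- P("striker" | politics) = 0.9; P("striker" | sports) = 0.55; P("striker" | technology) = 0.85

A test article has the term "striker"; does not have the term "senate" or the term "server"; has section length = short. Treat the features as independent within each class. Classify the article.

politics: 0.6 × 0.35 × (1−0.45) × (1−0.65) × 0.9 = 0.0363825
sports: 0.15 × 0.5 × (1−0.65) × (1−0.4) × 0.55 = 0.0086625
technology: 0.25 × 0.25 × (1−0.05) × (1−0.45) × 0.85 = 0.0277578125
Highest score → politics.

politics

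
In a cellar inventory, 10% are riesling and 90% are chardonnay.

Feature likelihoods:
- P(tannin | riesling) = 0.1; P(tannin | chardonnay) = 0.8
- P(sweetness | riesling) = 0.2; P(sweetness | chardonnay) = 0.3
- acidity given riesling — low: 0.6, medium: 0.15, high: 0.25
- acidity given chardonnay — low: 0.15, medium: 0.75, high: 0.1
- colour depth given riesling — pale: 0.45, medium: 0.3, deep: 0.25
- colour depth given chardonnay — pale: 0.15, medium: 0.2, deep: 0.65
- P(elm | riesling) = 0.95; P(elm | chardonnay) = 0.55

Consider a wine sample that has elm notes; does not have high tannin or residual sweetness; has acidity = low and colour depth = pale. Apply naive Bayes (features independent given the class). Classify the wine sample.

riesling

riesling: 0.1 × (1−0.1) × (1−0.2) × 0.6 × 0.45 × 0.95 = 0.018468
chardonnay: 0.9 × (1−0.8) × (1−0.3) × 0.15 × 0.15 × 0.55 = 0.00155925
Highest score → riesling.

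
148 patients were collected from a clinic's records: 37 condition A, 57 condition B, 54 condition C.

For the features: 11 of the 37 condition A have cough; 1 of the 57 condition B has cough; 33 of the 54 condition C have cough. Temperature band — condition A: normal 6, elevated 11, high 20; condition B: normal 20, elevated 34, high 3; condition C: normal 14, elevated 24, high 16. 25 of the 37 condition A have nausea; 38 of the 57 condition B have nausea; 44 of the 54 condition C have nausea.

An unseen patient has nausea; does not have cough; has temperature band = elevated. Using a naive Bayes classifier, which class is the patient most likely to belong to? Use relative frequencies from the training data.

condition A: (37/148) × (26/37) × (11/37) × (25/37) ≈ 0.0352891
condition B: (57/148) × (56/57) × (34/57) × (38/57) ≈ 0.150466
condition C: (54/148) × (21/54) × (24/54) × (44/54) ≈ 0.0513847
Highest score → condition B.

condition B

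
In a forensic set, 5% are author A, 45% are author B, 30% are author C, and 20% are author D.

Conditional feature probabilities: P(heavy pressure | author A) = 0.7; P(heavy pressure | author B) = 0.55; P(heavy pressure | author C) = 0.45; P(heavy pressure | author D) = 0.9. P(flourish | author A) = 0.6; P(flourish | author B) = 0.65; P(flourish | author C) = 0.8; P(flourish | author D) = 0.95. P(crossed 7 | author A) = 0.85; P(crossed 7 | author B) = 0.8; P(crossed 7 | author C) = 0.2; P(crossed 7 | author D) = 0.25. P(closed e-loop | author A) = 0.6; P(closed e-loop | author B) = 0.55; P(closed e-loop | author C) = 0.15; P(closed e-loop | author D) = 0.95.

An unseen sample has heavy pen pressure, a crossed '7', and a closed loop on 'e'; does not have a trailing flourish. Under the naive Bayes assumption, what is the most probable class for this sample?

author A: 0.05 × 0.7 × (1−0.6) × 0.85 × 0.6 = 0.00714
author B: 0.45 × 0.55 × (1−0.65) × 0.8 × 0.55 = 0.038115
author C: 0.3 × 0.45 × (1−0.8) × 0.2 × 0.15 = 0.00081
author D: 0.2 × 0.9 × (1−0.95) × 0.25 × 0.95 = 0.0021375
Highest score → author B.

author B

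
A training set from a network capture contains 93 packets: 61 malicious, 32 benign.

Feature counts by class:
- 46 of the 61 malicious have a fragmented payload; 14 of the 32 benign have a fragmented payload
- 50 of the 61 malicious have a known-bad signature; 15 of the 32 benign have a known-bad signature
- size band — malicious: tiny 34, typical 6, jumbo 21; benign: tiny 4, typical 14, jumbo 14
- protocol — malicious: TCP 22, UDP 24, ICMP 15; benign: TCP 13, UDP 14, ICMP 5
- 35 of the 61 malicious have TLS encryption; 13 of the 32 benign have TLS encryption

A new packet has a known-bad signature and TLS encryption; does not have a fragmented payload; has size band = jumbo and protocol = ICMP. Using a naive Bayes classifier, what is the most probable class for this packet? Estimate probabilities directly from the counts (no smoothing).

malicious: (61/93) × (15/61) × (50/61) × (21/61) × (15/61) × (35/61) ≈ 0.00642152
benign: (32/93) × (18/32) × (15/32) × (14/32) × (5/32) × (13/32) ≈ 0.00251955
Highest score → malicious.

malicious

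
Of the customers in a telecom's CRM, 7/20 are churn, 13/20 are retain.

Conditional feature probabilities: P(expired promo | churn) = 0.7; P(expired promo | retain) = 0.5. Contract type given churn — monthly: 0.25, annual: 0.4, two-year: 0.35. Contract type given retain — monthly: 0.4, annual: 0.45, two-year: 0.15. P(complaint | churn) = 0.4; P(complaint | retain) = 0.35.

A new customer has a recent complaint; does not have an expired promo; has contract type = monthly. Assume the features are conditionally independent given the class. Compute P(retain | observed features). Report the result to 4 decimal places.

0.8125

churn: 0.35 × (1−0.7) × 0.25 × 0.4 = 0.0105
retain: 0.65 × (1−0.5) × 0.4 × 0.35 = 0.0455
P(retain | x) = 0.0455 / 0.056 ≈ 0.8125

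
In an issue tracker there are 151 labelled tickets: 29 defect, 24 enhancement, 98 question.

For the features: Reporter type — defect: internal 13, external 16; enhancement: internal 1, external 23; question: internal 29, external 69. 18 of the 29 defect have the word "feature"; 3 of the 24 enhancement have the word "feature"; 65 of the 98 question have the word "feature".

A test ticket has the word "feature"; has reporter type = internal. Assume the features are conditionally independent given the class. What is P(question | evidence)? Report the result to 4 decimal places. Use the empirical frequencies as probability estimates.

defect: (29/151) × (13/29) × (18/29) ≈ 0.0534369
enhancement: (24/151) × (1/24) × (3/24) ≈ 0.000827815
question: (98/151) × (29/98) × (65/98) ≈ 0.127382
P(question | x) = 0.127382 / 0.181646715 ≈ 0.7013

0.7013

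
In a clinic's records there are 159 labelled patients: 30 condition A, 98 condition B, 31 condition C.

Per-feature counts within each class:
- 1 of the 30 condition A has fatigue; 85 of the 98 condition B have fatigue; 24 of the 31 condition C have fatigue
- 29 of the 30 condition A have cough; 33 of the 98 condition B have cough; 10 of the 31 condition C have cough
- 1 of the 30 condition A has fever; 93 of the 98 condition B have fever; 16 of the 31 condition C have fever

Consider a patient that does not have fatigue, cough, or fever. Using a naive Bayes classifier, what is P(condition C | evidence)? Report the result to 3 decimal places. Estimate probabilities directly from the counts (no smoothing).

condition A: (30/159) × (29/30) × (1/30) × (29/30) ≈ 0.00587701
condition B: (98/159) × (13/98) × (65/98) × (5/98) ≈ 0.0027668
condition C: (31/159) × (7/31) × (21/31) × (15/31) ≈ 0.0144307
P(condition C | x) = 0.0144307 / 0.02307451 ≈ 0.625

0.625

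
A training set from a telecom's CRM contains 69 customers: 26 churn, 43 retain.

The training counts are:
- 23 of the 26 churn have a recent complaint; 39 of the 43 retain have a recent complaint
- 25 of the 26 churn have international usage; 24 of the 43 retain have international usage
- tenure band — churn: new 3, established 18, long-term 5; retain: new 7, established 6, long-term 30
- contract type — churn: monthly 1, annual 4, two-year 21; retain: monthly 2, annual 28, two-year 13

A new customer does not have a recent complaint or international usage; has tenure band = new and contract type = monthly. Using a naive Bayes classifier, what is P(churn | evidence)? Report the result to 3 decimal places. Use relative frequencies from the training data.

0.037

churn: (26/69) × (3/26) × (1/26) × (3/26) × (1/26) ≈ 0.00000742119
retain: (43/69) × (4/43) × (19/43) × (7/43) × (2/43) ≈ 0.000193949
P(churn | x) = 0.00000742119 / 0.00020137019 ≈ 0.037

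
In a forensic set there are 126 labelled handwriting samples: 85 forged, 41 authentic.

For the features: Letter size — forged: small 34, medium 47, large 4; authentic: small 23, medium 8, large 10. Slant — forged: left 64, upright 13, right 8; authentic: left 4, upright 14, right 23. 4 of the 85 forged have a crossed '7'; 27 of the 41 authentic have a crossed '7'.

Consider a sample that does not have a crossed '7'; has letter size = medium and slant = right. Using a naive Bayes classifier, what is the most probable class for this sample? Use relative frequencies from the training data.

forged

forged: (85/126) × (47/85) × (8/85) × (81/85) ≈ 0.0334553
authentic: (41/126) × (8/41) × (23/41) × (14/41) ≈ 0.0121621
Highest score → forged.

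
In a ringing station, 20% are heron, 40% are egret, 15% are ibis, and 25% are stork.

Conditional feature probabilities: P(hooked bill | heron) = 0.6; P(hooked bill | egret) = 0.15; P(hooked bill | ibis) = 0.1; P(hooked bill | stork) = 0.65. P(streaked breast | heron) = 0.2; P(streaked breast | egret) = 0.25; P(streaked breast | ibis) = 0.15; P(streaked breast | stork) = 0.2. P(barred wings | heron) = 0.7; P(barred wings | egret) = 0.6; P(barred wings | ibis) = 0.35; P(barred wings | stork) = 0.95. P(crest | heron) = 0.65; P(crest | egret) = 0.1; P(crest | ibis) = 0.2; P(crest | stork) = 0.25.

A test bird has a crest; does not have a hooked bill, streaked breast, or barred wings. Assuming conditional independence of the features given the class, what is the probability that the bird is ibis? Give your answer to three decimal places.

0.388

heron: 0.2 × (1−0.6) × (1−0.2) × (1−0.7) × 0.65 = 0.01248
egret: 0.4 × (1−0.15) × (1−0.25) × (1−0.6) × 0.1 = 0.0102
ibis: 0.15 × (1−0.1) × (1−0.15) × (1−0.35) × 0.2 = 0.0149175
stork: 0.25 × (1−0.65) × (1−0.2) × (1−0.95) × 0.25 = 0.000875
P(ibis | x) = 0.0149175 / 0.0384725 ≈ 0.388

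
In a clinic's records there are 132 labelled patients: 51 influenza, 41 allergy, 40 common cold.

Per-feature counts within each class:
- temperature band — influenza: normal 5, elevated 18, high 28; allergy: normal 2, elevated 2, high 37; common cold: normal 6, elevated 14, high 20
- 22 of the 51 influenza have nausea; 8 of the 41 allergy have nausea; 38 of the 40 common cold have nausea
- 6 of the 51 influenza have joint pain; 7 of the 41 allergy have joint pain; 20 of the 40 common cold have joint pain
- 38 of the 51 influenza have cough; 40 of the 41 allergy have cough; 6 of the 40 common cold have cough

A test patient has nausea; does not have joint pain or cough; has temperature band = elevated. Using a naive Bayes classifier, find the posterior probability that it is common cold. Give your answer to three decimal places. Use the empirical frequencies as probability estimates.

0.763

influenza: (51/132) × (18/51) × (22/51) × (45/51) × (13/51) ≈ 0.0132302
allergy: (41/132) × (2/41) × (8/41) × (34/41) × (1/41) ≈ 0.0000597962
common cold: (40/132) × (14/40) × (38/40) × (20/40) × (34/40) ≈ 0.042822
P(common cold | x) = 0.042822 / 0.0561119962 ≈ 0.763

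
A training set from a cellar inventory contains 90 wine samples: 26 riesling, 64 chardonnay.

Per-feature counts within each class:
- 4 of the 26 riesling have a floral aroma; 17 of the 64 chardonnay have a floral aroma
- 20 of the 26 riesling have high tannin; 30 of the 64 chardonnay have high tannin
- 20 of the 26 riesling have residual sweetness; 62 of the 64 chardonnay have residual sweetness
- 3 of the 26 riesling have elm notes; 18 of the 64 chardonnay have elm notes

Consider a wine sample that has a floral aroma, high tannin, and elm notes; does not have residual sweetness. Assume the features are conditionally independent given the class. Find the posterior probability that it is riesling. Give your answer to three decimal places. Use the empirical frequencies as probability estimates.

riesling: (26/90) × (4/26) × (20/26) × (6/26) × (3/26) ≈ 0.000910332
chardonnay: (64/90) × (17/64) × (30/64) × (2/64) × (18/64) = 0.0007781982421875
P(riesling | x) = 0.000910332 / 0.0016885302421875 ≈ 0.539

0.539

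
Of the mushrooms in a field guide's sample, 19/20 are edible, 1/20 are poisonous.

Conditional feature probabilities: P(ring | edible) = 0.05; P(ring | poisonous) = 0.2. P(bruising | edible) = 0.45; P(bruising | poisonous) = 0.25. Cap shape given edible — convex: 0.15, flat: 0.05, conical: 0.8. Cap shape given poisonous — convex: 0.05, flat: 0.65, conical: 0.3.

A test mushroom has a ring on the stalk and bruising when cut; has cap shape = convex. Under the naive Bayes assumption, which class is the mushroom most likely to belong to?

edible: 0.95 × 0.05 × 0.45 × 0.15 = 0.00320625
poisonous: 0.05 × 0.2 × 0.25 × 0.05 = 0.000125
Highest score → edible.

edible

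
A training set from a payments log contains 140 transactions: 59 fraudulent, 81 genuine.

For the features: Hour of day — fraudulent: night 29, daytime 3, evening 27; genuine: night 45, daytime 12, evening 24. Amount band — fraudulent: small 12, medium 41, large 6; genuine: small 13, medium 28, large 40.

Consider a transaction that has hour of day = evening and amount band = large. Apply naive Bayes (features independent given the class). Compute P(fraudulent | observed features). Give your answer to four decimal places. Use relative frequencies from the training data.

fraudulent: (59/140) × (27/59) × (6/59) ≈ 0.0196126
genuine: (81/140) × (24/81) × (40/81) ≈ 0.0846561
P(fraudulent | x) = 0.0196126 / 0.1042687 ≈ 0.1881

0.1881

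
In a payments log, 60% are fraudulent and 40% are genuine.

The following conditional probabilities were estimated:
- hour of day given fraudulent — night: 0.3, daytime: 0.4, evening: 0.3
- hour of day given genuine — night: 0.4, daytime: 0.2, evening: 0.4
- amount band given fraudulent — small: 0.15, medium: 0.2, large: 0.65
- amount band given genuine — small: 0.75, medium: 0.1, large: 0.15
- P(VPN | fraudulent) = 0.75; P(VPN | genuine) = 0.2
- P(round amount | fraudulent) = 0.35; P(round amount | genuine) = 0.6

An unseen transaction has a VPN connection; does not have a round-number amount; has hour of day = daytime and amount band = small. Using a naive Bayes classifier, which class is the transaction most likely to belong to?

fraudulent

fraudulent: 0.6 × 0.4 × 0.15 × 0.75 × (1−0.35) = 0.01755
genuine: 0.4 × 0.2 × 0.75 × 0.2 × (1−0.6) = 0.0048
Highest score → fraudulent.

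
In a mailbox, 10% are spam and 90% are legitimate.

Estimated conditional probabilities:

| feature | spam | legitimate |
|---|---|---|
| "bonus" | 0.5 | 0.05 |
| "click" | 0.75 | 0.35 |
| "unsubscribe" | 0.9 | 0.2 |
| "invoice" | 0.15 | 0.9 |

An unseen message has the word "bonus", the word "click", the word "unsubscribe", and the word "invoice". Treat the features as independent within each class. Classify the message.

spam: 0.1 × 0.5 × 0.75 × 0.9 × 0.15 = 0.0050625
legitimate: 0.9 × 0.05 × 0.35 × 0.2 × 0.9 = 0.002835
Highest score → spam.

spam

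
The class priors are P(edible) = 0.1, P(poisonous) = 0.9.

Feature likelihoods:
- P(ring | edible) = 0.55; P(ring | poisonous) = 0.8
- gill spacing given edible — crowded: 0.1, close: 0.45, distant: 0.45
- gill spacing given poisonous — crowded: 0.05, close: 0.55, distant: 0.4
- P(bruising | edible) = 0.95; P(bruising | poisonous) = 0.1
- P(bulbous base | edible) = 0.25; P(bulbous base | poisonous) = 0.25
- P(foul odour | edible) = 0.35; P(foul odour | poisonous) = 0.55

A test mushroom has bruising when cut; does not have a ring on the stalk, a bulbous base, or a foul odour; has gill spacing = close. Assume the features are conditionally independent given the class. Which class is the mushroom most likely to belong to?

edible

edible: 0.1 × (1−0.55) × 0.45 × 0.95 × (1−0.25) × (1−0.35) = 0.00937828125
poisonous: 0.9 × (1−0.8) × 0.55 × 0.1 × (1−0.25) × (1−0.55) = 0.00334125
Highest score → edible.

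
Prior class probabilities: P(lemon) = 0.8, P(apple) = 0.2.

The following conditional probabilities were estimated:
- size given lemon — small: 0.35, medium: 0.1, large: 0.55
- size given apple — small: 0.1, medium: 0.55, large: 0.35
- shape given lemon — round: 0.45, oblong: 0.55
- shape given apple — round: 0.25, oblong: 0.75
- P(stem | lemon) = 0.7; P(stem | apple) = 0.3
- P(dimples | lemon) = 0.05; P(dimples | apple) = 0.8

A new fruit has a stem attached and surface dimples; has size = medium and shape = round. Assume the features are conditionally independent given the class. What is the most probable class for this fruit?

apple

lemon: 0.8 × 0.1 × 0.45 × 0.7 × 0.05 = 0.00126
apple: 0.2 × 0.55 × 0.25 × 0.3 × 0.8 = 0.0066
Highest score → apple.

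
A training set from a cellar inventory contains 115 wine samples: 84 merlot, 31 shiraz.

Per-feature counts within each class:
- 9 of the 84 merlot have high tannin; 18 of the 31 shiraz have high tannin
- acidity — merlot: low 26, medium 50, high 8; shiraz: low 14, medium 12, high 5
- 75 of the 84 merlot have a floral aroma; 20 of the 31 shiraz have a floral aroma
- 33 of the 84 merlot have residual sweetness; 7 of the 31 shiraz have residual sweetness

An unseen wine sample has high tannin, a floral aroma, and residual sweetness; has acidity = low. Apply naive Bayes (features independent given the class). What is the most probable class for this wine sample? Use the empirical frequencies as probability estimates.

merlot: (84/115) × (9/84) × (26/84) × (75/84) × (33/84) ≈ 0.0084968
shiraz: (31/115) × (18/31) × (14/31) × (20/31) × (7/31) ≈ 0.0102978
Highest score → shiraz.

shiraz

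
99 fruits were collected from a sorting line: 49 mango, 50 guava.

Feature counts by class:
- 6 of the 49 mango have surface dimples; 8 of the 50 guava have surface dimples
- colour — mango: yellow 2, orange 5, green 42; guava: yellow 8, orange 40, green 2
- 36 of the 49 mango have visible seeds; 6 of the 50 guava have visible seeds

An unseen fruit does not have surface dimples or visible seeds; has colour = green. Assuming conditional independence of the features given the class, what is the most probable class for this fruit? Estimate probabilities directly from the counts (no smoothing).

mango

mango: (49/99) × (43/49) × (42/49) × (13/49) ≈ 0.098772
guava: (50/99) × (42/50) × (2/50) × (44/50) ≈ 0.0149333
Highest score → mango.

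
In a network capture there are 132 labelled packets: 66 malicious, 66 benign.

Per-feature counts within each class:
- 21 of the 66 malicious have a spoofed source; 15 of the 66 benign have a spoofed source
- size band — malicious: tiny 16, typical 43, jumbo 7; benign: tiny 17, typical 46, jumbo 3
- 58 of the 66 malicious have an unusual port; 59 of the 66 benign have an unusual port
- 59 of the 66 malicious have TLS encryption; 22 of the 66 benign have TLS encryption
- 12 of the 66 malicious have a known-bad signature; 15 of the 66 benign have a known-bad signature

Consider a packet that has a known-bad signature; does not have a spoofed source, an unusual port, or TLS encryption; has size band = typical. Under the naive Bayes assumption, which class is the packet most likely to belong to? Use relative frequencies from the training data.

benign

malicious: (66/132) × (45/66) × (43/66) × (8/66) × (7/66) × (12/66) ≈ 0.000519159
benign: (66/132) × (51/66) × (46/66) × (7/66) × (44/66) × (15/66) ≈ 0.00432733
Highest score → benign.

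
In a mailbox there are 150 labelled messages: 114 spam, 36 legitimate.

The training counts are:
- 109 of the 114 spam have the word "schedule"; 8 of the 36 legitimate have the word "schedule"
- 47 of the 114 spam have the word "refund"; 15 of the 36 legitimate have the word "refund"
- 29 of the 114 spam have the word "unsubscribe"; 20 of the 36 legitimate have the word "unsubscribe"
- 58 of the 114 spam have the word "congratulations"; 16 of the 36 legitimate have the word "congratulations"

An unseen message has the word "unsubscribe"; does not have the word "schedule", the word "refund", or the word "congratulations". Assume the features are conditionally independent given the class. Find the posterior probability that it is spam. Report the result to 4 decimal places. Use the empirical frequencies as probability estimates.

0.0679

spam: (114/150) × (5/114) × (67/114) × (29/114) × (56/114) ≈ 0.00244808
legitimate: (36/150) × (28/36) × (21/36) × (20/36) × (20/36) ≈ 0.0336077
P(spam | x) = 0.00244808 / 0.03605578 ≈ 0.0679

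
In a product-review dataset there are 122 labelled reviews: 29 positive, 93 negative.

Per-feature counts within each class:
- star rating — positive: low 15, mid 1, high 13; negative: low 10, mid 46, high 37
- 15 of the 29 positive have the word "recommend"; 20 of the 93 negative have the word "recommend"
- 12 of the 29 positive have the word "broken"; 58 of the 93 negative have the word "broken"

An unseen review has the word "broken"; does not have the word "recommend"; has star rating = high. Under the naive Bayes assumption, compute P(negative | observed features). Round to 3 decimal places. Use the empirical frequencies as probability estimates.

positive: (29/122) × (13/29) × (14/29) × (12/29) ≈ 0.0212861
negative: (93/122) × (37/93) × (73/93) × (58/93) ≈ 0.148466
P(negative | x) = 0.148466 / 0.1697521 ≈ 0.875

0.875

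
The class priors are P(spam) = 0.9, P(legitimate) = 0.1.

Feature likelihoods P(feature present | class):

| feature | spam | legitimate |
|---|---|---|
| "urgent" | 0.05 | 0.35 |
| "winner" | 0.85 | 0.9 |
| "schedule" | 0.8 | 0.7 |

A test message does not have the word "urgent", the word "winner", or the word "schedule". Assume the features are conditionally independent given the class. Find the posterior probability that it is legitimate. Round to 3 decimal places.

spam: 0.9 × (1−0.05) × (1−0.85) × (1−0.8) = 0.02565
legitimate: 0.1 × (1−0.35) × (1−0.9) × (1−0.7) = 0.00195
P(legitimate | x) = 0.00195 / 0.0276 ≈ 0.071

0.071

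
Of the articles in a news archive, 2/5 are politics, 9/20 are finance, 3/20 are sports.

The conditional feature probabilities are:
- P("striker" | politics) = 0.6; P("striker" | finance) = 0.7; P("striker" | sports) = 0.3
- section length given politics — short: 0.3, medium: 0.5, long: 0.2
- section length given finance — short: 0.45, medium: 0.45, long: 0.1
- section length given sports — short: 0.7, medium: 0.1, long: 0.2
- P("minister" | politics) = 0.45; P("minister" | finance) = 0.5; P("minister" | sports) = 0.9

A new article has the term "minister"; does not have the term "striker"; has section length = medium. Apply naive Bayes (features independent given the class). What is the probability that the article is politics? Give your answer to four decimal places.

politics: 0.4 × (1−0.6) × 0.5 × 0.45 = 0.036
finance: 0.45 × (1−0.7) × 0.45 × 0.5 = 0.030375
sports: 0.15 × (1−0.3) × 0.1 × 0.9 = 0.00945
P(politics | x) = 0.036 / 0.075825 ≈ 0.4748

0.4748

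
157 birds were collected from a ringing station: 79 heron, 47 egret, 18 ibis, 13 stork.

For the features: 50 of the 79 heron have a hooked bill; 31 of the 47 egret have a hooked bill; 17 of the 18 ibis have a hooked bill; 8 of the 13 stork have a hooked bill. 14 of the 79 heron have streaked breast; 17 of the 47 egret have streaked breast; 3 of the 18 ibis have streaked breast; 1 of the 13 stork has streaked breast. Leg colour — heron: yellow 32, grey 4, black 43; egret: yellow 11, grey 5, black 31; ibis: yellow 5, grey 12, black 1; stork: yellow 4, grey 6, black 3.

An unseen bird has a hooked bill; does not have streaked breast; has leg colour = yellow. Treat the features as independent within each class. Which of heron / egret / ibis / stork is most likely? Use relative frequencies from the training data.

heron

heron: (79/157) × (50/79) × (65/79) × (32/79) ≈ 0.10614
egret: (47/157) × (31/47) × (30/47) × (11/47) ≈ 0.0294972
ibis: (18/157) × (17/18) × (15/18) × (5/18) ≈ 0.0250649
stork: (13/157) × (8/13) × (12/13) × (4/13) ≈ 0.0144725
Highest score → heron.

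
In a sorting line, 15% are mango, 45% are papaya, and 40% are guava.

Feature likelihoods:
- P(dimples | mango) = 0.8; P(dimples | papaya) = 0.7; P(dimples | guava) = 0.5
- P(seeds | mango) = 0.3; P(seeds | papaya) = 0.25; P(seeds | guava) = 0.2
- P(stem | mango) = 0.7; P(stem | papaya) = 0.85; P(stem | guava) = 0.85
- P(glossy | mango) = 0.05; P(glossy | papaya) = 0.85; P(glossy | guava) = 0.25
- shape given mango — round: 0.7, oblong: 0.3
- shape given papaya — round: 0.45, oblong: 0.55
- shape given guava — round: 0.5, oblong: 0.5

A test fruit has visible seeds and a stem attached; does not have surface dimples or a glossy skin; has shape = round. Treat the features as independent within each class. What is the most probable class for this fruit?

mango: 0.15 × (1−0.8) × 0.3 × 0.7 × (1−0.05) × 0.7 = 0.0041895
papaya: 0.45 × (1−0.7) × 0.25 × 0.85 × (1−0.85) × 0.45 = 0.00193640625
guava: 0.4 × (1−0.5) × 0.2 × 0.85 × (1−0.25) × 0.5 = 0.01275
Highest score → guava.

guava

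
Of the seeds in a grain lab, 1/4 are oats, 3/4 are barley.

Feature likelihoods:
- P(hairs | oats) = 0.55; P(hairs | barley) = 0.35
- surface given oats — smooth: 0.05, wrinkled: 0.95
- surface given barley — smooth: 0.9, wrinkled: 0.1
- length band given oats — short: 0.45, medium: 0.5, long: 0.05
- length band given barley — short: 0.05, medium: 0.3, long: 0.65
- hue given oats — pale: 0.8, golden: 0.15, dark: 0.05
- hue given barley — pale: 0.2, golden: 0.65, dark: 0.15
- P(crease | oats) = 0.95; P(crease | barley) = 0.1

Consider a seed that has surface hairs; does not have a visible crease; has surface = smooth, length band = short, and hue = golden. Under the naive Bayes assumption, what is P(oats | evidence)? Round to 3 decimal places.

0.003

oats: 0.25 × 0.55 × 0.05 × 0.45 × 0.15 × (1−0.95) = 0.000023203125
barley: 0.75 × 0.35 × 0.9 × 0.05 × 0.65 × (1−0.1) = 0.0069103125
P(oats | x) = 0.000023203125 / 0.006933515625 ≈ 0.003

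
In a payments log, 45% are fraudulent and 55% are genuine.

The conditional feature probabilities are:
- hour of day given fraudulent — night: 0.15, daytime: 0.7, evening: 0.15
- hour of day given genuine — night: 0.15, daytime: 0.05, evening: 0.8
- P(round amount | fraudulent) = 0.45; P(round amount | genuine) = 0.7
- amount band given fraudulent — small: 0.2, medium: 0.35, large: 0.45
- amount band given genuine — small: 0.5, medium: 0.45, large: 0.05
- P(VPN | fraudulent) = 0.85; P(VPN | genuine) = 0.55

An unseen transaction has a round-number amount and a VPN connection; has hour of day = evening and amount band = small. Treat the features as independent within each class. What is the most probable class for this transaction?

fraudulent: 0.45 × 0.15 × 0.45 × 0.2 × 0.85 = 0.00516375
genuine: 0.55 × 0.8 × 0.7 × 0.5 × 0.55 = 0.0847
Highest score → genuine.

genuine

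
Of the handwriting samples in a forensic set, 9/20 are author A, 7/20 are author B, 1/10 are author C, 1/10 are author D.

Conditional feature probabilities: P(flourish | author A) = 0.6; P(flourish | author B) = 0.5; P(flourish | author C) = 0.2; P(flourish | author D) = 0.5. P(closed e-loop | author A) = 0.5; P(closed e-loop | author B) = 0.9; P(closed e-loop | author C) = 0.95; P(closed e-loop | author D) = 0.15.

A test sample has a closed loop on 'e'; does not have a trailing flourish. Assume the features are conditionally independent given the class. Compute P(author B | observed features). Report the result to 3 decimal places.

0.476

author A: 0.45 × (1−0.6) × 0.5 = 0.09
author B: 0.35 × (1−0.5) × 0.9 = 0.1575
author C: 0.1 × (1−0.2) × 0.95 = 0.076
author D: 0.1 × (1−0.5) × 0.15 = 0.0075
P(author B | x) = 0.1575 / 0.331 ≈ 0.476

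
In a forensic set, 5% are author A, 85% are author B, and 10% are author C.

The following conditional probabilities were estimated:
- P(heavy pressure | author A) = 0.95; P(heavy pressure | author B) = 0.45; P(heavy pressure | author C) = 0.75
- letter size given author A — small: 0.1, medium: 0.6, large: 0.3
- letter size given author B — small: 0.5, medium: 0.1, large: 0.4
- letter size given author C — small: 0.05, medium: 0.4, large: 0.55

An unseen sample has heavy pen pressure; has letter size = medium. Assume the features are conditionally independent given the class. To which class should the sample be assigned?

author B

author A: 0.05 × 0.95 × 0.6 = 0.0285
author B: 0.85 × 0.45 × 0.1 = 0.03825
author C: 0.1 × 0.75 × 0.4 = 0.03
Highest score → author B.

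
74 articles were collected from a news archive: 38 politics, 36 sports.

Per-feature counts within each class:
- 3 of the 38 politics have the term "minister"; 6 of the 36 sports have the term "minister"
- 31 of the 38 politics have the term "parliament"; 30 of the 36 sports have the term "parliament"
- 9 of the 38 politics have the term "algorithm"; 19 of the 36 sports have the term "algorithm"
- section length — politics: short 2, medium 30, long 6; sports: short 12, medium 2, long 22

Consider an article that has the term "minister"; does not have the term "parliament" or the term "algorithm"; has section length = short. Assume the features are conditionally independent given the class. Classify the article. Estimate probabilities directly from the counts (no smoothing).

politics: (38/74) × (3/38) × (7/38) × (29/38) × (2/38) ≈ 0.000299961
sports: (36/74) × (6/36) × (6/36) × (17/36) × (12/36) ≈ 0.00212713
Highest score → sports.

sports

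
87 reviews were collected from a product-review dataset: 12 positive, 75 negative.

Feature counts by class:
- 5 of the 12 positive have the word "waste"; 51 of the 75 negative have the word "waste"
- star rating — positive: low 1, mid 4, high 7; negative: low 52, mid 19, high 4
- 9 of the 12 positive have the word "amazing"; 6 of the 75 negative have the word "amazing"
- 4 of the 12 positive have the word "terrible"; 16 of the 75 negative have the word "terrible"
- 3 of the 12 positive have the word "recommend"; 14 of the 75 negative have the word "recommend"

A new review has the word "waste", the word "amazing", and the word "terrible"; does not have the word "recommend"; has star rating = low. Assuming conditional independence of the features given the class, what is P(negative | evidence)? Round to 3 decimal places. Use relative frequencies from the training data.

0.863

positive: (12/87) × (5/12) × (1/12) × (9/12) × (4/12) × (9/12) ≈ 0.000897989
negative: (75/87) × (51/75) × (52/75) × (6/75) × (16/75) × (61/75) ≈ 0.0056417
P(negative | x) = 0.0056417 / 0.006539689 ≈ 0.863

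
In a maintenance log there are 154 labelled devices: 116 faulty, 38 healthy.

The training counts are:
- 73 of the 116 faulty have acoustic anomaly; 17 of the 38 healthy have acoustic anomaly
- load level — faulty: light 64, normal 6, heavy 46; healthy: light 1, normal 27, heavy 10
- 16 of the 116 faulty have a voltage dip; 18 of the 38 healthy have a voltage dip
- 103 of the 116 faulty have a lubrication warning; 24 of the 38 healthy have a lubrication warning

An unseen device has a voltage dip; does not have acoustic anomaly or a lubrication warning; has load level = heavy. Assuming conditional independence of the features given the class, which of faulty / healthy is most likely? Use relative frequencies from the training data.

healthy

faulty: (116/154) × (43/116) × (46/116) × (16/116) × (13/116) ≈ 0.00171157
healthy: (38/154) × (21/38) × (10/38) × (18/38) × (14/38) ≈ 0.00626251
Highest score → healthy.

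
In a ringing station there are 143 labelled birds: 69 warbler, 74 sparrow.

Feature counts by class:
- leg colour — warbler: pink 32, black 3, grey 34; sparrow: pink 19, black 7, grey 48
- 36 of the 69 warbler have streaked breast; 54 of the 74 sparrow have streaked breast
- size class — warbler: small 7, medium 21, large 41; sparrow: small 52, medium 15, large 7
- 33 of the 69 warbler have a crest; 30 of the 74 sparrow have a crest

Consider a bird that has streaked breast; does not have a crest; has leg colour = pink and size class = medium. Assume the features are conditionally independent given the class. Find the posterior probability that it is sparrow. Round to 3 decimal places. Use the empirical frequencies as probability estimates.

warbler: (69/143) × (32/69) × (36/69) × (21/69) × (36/69) ≈ 0.0185392
sparrow: (74/143) × (19/74) × (54/74) × (15/74) × (44/74) ≈ 0.0116858
P(sparrow | x) = 0.0116858 / 0.030225 ≈ 0.387

0.387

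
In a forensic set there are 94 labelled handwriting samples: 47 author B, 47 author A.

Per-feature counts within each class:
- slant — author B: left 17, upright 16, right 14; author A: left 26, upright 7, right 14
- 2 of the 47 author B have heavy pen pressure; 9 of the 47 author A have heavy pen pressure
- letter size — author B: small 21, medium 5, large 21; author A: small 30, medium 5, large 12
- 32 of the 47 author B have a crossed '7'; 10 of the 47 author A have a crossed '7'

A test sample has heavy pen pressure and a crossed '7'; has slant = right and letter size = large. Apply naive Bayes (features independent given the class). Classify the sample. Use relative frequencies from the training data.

author B

author B: (47/94) × (14/47) × (2/47) × (21/47) × (32/47) ≈ 0.00192799
author A: (47/94) × (14/47) × (9/47) × (12/47) × (10/47) ≈ 0.00154928
Highest score → author B.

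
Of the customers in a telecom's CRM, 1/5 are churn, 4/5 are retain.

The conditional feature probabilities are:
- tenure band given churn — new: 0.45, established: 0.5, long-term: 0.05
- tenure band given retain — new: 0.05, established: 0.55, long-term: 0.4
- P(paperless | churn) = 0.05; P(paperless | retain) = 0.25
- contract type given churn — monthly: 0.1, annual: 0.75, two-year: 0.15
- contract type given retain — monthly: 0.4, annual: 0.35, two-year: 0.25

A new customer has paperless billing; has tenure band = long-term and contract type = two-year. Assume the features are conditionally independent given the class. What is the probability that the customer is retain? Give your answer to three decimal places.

0.996

churn: 0.2 × 0.05 × 0.05 × 0.15 = 0.000075
retain: 0.8 × 0.4 × 0.25 × 0.25 = 0.02
P(retain | x) = 0.02 / 0.020075 ≈ 0.996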